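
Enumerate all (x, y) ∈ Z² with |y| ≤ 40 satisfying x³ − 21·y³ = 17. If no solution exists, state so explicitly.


The equation is x³ - 21y³ = 17. For fixed y, x³ = 21·y³ + 17, so a solution requires the RHS to be a perfect cube.
Strategy: iterate y from -40 to 40, compute RHS = 21·y³ + 17, and check whether it is a (positive or negative) perfect cube.
Check small values of y:
  y = 0: RHS = 17 is not a perfect cube.
  y = 1: RHS = 38 is not a perfect cube.
  y = -1: RHS = -4 is not a perfect cube.
  y = 2: RHS = 185 is not a perfect cube.
  y = -2: RHS = -151 is not a perfect cube.
  y = 3: RHS = 584 is not a perfect cube.
  y = -3: RHS = -550 is not a perfect cube.
Continuing the search up to |y| = 40 finds no solutions either.
No (x, y) in the scanned range satisfies the equation.

No integer solutions with |y| ≤ 40.


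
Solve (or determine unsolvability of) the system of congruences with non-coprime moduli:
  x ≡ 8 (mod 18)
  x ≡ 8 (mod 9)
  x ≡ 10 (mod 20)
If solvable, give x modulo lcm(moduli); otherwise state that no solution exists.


Moduli 18, 9, 20 are not pairwise coprime, so CRT works modulo lcm(m_i) when all pairwise compatibility conditions hold.
Pairwise compatibility: gcd(m_i, m_j) must divide a_i - a_j for every pair.
Merge one congruence at a time:
  Start: x ≡ 8 (mod 18).
  Combine with x ≡ 8 (mod 9): gcd(18, 9) = 9; 8 - 8 = 0, which IS divisible by 9, so compatible.
    Write x = 8 + 18·t and substitute into x ≡ 8 (mod 9): 18·t ≡ 8 − 8 = 0 (mod 9).
    Divide the congruence (and modulus) by g = 9: 2·t ≡ 0 (mod 1).
    Modulo 1 every t works; take t = 0.
    Then x = 8 + 18·0 = 8, valid modulo lcm(18, 9) = 18: x ≡ 8 (mod 18).
  Combine with x ≡ 10 (mod 20): gcd(18, 20) = 2; 10 - 8 = 2, which IS divisible by 2, so compatible.
    Write x = 8 + 18·t and substitute into x ≡ 10 (mod 20): 18·t ≡ 10 − 8 = 2 (mod 20).
    Divide the congruence (and modulus) by g = 2: 9·t ≡ 1 (mod 10).
    The inverse of 9 mod 10 is 9 (since 9·9 = 81 = 8·10 + 1), so t ≡ 9·1 = 9 ≡ 9 (mod 10).
    Then x = 8 + 18·9 = 170, valid modulo lcm(18, 20) = 180: x ≡ 170 (mod 180).
Verify: 170 mod 18 = 8, 170 mod 9 = 8, 170 mod 20 = 10.

x ≡ 170 (mod 180).


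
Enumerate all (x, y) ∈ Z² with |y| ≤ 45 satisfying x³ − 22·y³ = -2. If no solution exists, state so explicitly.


The equation is x³ - 22y³ = -2. For fixed y, x³ = 22·y³ − 2, so a solution requires the RHS to be a perfect cube.
Strategy: iterate y from -45 to 45, compute RHS = 22·y³ − 2, and check whether it is a (positive or negative) perfect cube.
Check small values of y:
  y = 0: RHS = -2 is not a perfect cube.
  y = 1: RHS = 20 is not a perfect cube.
  y = -1: RHS = -24 is not a perfect cube.
  y = 2: RHS = 174 is not a perfect cube.
  y = -2: RHS = -178 is not a perfect cube.
  y = 3: RHS = 592 is not a perfect cube.
  y = -3: RHS = -596 is not a perfect cube.
Continuing the search up to |y| = 45 finds no solutions either.
No (x, y) in the scanned range satisfies the equation.

No integer solutions with |y| ≤ 45.


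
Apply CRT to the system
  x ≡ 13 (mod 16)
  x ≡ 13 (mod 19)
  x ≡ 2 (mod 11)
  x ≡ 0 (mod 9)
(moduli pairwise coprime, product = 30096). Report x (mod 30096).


Product of moduli M = 16 · 19 · 11 · 9 = 30096.
Merge one congruence at a time:
  Start: x ≡ 13 (mod 16).
  Combine with x ≡ 13 (mod 19); new modulus lcm = 304.
    Write x = 13 + 16·t and substitute into x ≡ 13 (mod 19): 16·t ≡ 13 − 13 = 0 (mod 19).
    The inverse of 16 mod 19 is 6 (since 16·6 = 96 = 5·19 + 1), so t ≡ 6·0 = 0 ≡ 0 (mod 19).
    Then x = 13 + 16·0 = 13, valid modulo lcm(16, 19) = 304: x ≡ 13 (mod 304).
  Combine with x ≡ 2 (mod 11); new modulus lcm = 3344.
    Write x = 13 + 304·t and substitute into x ≡ 2 (mod 11): 304·t ≡ 2 − 13 = -11 (mod 11).
    Reduce coefficients mod 11: 7·t ≡ 0 (mod 11).
    The inverse of 7 mod 11 is 8 (since 7·8 = 56 = 5·11 + 1), so t ≡ 8·0 = 0 ≡ 0 (mod 11).
    Then x = 13 + 304·0 = 13, valid modulo lcm(304, 11) = 3344: x ≡ 13 (mod 3344).
  Combine with x ≡ 0 (mod 9); new modulus lcm = 30096.
    Write x = 13 + 3344·t and substitute into x ≡ 0 (mod 9): 3344·t ≡ 0 − 13 = -13 (mod 9).
    Reduce coefficients mod 9: 5·t ≡ 5 (mod 9).
    The inverse of 5 mod 9 is 2 (since 5·2 = 10 = 1·9 + 1), so t ≡ 2·5 = 10 ≡ 1 (mod 9).
    Then x = 13 + 3344·1 = 3357, valid modulo lcm(3344, 9) = 30096: x ≡ 3357 (mod 30096).
Verify against each original: 3357 mod 16 = 13, 3357 mod 19 = 13, 3357 mod 11 = 2, 3357 mod 9 = 0.

x ≡ 3357 (mod 30096).


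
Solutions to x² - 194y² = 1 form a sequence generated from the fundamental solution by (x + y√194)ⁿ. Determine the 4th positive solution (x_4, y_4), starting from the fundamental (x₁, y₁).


Step 1: Find the fundamental solution (x₁, y₁) of x² - 194y² = 1.
  Expand √194 as a continued fraction. a₀ = ⌊√194⌋ = 13; iterate m_{k+1} = d_k·a_k − m_k, d_{k+1} = (194 − m_{k+1}²)/d_k, a_{k+1} = ⌊(a₀ + m_{k+1})/d_{k+1}⌋ (starting m₀ = 0, d₀ = 1), with convergents p_k = a_k·p_{k-1} + p_{k-2}, q_k = a_k·q_{k-1} + q_{k-2} (p₋₁ = 1, q₋₁ = 0):
  k = 0: a₀ = 13; p₀/q₀ = 13/1; p₀² − 194·q₀² = 169 − 194 = -25.
  k = 1: m = 13, d = 25, a = ⌊(13 + 13)/25⌋ = 1; p/q = (1·13 + 1)/(1·1 + 0) = 14/1; p² − 194·q² = 196 − 194 = 2.
  k = 2: m = 12, d = 2, a = ⌊(13 + 12)/2⌋ = 12; p/q = (12·14 + 13)/(12·1 + 1) = 181/13; p² − 194·q² = 32761 − 32786 = -25.
  k = 3: m = 12, d = 25, a = ⌊(13 + 12)/25⌋ = 1; p/q = (1·181 + 14)/(1·13 + 1) = 195/14; p² − 194·q² = 38025 − 38024 = 1.
  The first convergent with p² − 194·q² = 1 gives the fundamental solution (x₁, y₁) = (195, 14).
Step 2: Apply the recurrence (x_{n+1}, y_{n+1}) = (x₁x_n + 194y₁y_n, x₁y_n + y₁x_n) repeatedly.
  From (x_1, y_1) = (195, 14): x_2 = 195·195 + 194·14·14 = 76049; y_2 = 195·14 + 14·195 = 5460.
  From (x_2, y_2) = (76049, 5460): x_3 = 195·76049 + 194·14·5460 = 29658915; y_3 = 195·5460 + 14·76049 = 2129386.
  From (x_3, y_3) = (29658915, 2129386): x_4 = 195·29658915 + 194·14·2129386 = 11566900801; y_4 = 195·2129386 + 14·29658915 = 830455080.
Step 3: Verify x_4² - 194·y_4² = 133793194140174441601 - 133793194140174441600 = 1 (should be 1). ✓

(x_1, y_1) = (195, 14); (x_4, y_4) = (11566900801, 830455080).


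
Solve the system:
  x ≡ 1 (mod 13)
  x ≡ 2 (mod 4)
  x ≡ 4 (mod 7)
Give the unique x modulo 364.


Moduli 13, 4, 7 are pairwise coprime; by CRT there is a unique solution modulo M = 13 · 4 · 7 = 364.
Solve pairwise, accumulating the modulus:
  Start with x ≡ 1 (mod 13).
  Combine with x ≡ 2 (mod 4): since gcd(13, 4) = 1, we get a unique residue mod 52.
    Write x = 1 + 13·t and substitute into x ≡ 2 (mod 4): 13·t ≡ 2 − 1 = 1 (mod 4).
    Reduce coefficients mod 4: 1·t ≡ 1 (mod 4).
    So t ≡ 1 (mod 4).
    Then x = 1 + 13·1 = 14, valid modulo lcm(13, 4) = 52: x ≡ 14 (mod 52).
  Combine with x ≡ 4 (mod 7): since gcd(52, 7) = 1, we get a unique residue mod 364.
    Write x = 14 + 52·t and substitute into x ≡ 4 (mod 7): 52·t ≡ 4 − 14 = -10 (mod 7).
    Reduce coefficients mod 7: 3·t ≡ 4 (mod 7).
    The inverse of 3 mod 7 is 5 (since 3·5 = 15 = 2·7 + 1), so t ≡ 5·4 = 20 ≡ 6 (mod 7).
    Then x = 14 + 52·6 = 326, valid modulo lcm(52, 7) = 364: x ≡ 326 (mod 364).
Verify: 326 mod 13 = 1 ✓, 326 mod 4 = 2 ✓, 326 mod 7 = 4 ✓.

x ≡ 326 (mod 364).


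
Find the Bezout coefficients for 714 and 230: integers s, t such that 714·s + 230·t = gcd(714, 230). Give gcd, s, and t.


Euclidean algorithm on (714, 230) — divide until remainder is 0:
  714 = 3 · 230 + 24
  230 = 9 · 24 + 14
  24 = 1 · 14 + 10
  14 = 1 · 10 + 4
  10 = 2 · 4 + 2
  4 = 2 · 2 + 0
gcd(714, 230) = 2.
Track Bezout coefficients alongside the remainders: start with r₀ = 714 = a·1 + b·0 (s = 1, t = 0) and r₁ = 230 = a·0 + b·1 (s = 0, t = 1); each new remainder r_{k+1} = r_{k-1} − q_k·r_k inherits s_{k+1} = s_{k-1} − q_k·s_k, t_{k+1} = t_{k-1} − q_k·t_k, so r_k = a·s_k + b·t_k at every step:
  q = 3: r = 24, s = 1 − 3·0 = 1, t = 0 − 3·1 = -3  (check: 714·1 + 230·(-3) = 24)
  q = 9: r = 14, s = 0 − 9·1 = -9, t = 1 − 9·(-3) = 28  (check: 714·(-9) + 230·28 = 14)
  q = 1: r = 10, s = 1 − 1·(-9) = 10, t = -3 − 1·28 = -31  (check: 714·10 + 230·(-31) = 10)
  q = 1: r = 4, s = -9 − 1·10 = -19, t = 28 − 1·(-31) = 59  (check: 714·(-19) + 230·59 = 4)
  q = 2: r = 2, s = 10 − 2·(-19) = 48, t = -31 − 2·59 = -149  (check: 714·48 + 230·(-149) = 2)
The row with r = 2 (the gcd) gives the Bezout coefficients s = 48, t = -149.
Result: 714 · (48) + 230 · (-149) = 2.

gcd(714, 230) = 2; s = 48, t = -149 (check: 714·48 + 230·(-149) = 2).


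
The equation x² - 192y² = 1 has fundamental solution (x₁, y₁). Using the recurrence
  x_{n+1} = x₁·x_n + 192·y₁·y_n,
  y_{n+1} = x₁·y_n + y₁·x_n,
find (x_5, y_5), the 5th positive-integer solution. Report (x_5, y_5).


Step 1: Find the fundamental solution (x₁, y₁) of x² - 192y² = 1.
  Expand √192 as a continued fraction. a₀ = ⌊√192⌋ = 13; iterate m_{k+1} = d_k·a_k − m_k, d_{k+1} = (192 − m_{k+1}²)/d_k, a_{k+1} = ⌊(a₀ + m_{k+1})/d_{k+1}⌋ (starting m₀ = 0, d₀ = 1), with convergents p_k = a_k·p_{k-1} + p_{k-2}, q_k = a_k·q_{k-1} + q_{k-2} (p₋₁ = 1, q₋₁ = 0):
  k = 0: a₀ = 13; p₀/q₀ = 13/1; p₀² − 192·q₀² = 169 − 192 = -23.
  k = 1: m = 13, d = 23, a = ⌊(13 + 13)/23⌋ = 1; p/q = (1·13 + 1)/(1·1 + 0) = 14/1; p² − 192·q² = 196 − 192 = 4.
  k = 2: m = 10, d = 4, a = ⌊(13 + 10)/4⌋ = 5; p/q = (5·14 + 13)/(5·1 + 1) = 83/6; p² − 192·q² = 6889 − 6912 = -23.
  k = 3: m = 10, d = 23, a = ⌊(13 + 10)/23⌋ = 1; p/q = (1·83 + 14)/(1·6 + 1) = 97/7; p² − 192·q² = 9409 − 9408 = 1.
  The first convergent with p² − 192·q² = 1 gives the fundamental solution (x₁, y₁) = (97, 7).
Step 2: Apply the recurrence (x_{n+1}, y_{n+1}) = (x₁x_n + 192y₁y_n, x₁y_n + y₁x_n) repeatedly.
  From (x_1, y_1) = (97, 7): x_2 = 97·97 + 192·7·7 = 18817; y_2 = 97·7 + 7·97 = 1358.
  From (x_2, y_2) = (18817, 1358): x_3 = 97·18817 + 192·7·1358 = 3650401; y_3 = 97·1358 + 7·18817 = 263445.
  From (x_3, y_3) = (3650401, 263445): x_4 = 97·3650401 + 192·7·263445 = 708158977; y_4 = 97·263445 + 7·3650401 = 51106972.
  From (x_4, y_4) = (708158977, 51106972): x_5 = 97·708158977 + 192·7·51106972 = 137379191137; y_5 = 97·51106972 + 7·708158977 = 9914489123.
Step 3: Verify x_5² - 192·y_5² = 18873042157456379352769 - 18873042157456379352768 = 1 (should be 1). ✓

(x_1, y_1) = (97, 7); (x_5, y_5) = (137379191137, 9914489123).


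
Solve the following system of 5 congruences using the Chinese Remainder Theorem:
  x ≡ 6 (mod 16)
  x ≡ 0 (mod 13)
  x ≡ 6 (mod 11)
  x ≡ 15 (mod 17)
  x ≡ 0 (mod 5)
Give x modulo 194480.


Product of moduli M = 16 · 13 · 11 · 17 · 5 = 194480.
Merge one congruence at a time:
  Start: x ≡ 6 (mod 16).
  Combine with x ≡ 0 (mod 13); new modulus lcm = 208.
    Write x = 6 + 16·t and substitute into x ≡ 0 (mod 13): 16·t ≡ 0 − 6 = -6 (mod 13).
    Reduce coefficients mod 13: 3·t ≡ 7 (mod 13).
    The inverse of 3 mod 13 is 9 (since 3·9 = 27 = 2·13 + 1), so t ≡ 9·7 = 63 ≡ 11 (mod 13).
    Then x = 6 + 16·11 = 182, valid modulo lcm(16, 13) = 208: x ≡ 182 (mod 208).
  Combine with x ≡ 6 (mod 11); new modulus lcm = 2288.
    Write x = 182 + 208·t and substitute into x ≡ 6 (mod 11): 208·t ≡ 6 − 182 = -176 (mod 11).
    Reduce coefficients mod 11: 10·t ≡ 0 (mod 11).
    The inverse of 10 mod 11 is 10 (since 10·10 = 100 = 9·11 + 1), so t ≡ 10·0 = 0 ≡ 0 (mod 11).
    Then x = 182 + 208·0 = 182, valid modulo lcm(208, 11) = 2288: x ≡ 182 (mod 2288).
  Combine with x ≡ 15 (mod 17); new modulus lcm = 38896.
    Write x = 182 + 2288·t and substitute into x ≡ 15 (mod 17): 2288·t ≡ 15 − 182 = -167 (mod 17).
    Reduce coefficients mod 17: 10·t ≡ 3 (mod 17).
    The inverse of 10 mod 17 is 12 (since 10·12 = 120 = 7·17 + 1), so t ≡ 12·3 = 36 ≡ 2 (mod 17).
    Then x = 182 + 2288·2 = 4758, valid modulo lcm(2288, 17) = 38896: x ≡ 4758 (mod 38896).
  Combine with x ≡ 0 (mod 5); new modulus lcm = 194480.
    Write x = 4758 + 38896·t and substitute into x ≡ 0 (mod 5): 38896·t ≡ 0 − 4758 = -4758 (mod 5).
    Reduce coefficients mod 5: 1·t ≡ 2 (mod 5).
    So t ≡ 2 (mod 5).
    Then x = 4758 + 38896·2 = 82550, valid modulo lcm(38896, 5) = 194480: x ≡ 82550 (mod 194480).
Verify against each original: 82550 mod 16 = 6, 82550 mod 13 = 0, 82550 mod 11 = 6, 82550 mod 17 = 15, 82550 mod 5 = 0.

x ≡ 82550 (mod 194480).


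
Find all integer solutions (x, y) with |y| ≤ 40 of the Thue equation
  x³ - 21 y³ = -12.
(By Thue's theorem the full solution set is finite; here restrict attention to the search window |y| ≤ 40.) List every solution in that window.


The equation is x³ - 21y³ = -12. For fixed y, x³ = 21·y³ − 12, so a solution requires the RHS to be a perfect cube.
Strategy: iterate y from -40 to 40, compute RHS = 21·y³ − 12, and check whether it is a (positive or negative) perfect cube.
Check small values of y:
  y = 0: RHS = -12 is not a perfect cube.
  y = 1: RHS = 9 is not a perfect cube.
  y = -1: RHS = -33 is not a perfect cube.
  y = 2: RHS = 156 is not a perfect cube.
  y = -2: RHS = -180 is not a perfect cube.
  y = 3: RHS = 555 is not a perfect cube.
  y = -3: RHS = -579 is not a perfect cube.
Continuing the search up to |y| = 40 finds no solutions either.
No (x, y) in the scanned range satisfies the equation.

No integer solutions with |y| ≤ 40.


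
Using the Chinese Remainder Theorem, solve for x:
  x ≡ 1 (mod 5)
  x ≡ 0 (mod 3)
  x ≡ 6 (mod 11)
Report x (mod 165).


Moduli 5, 3, 11 are pairwise coprime; by CRT there is a unique solution modulo M = 5 · 3 · 11 = 165.
Solve pairwise, accumulating the modulus:
  Start with x ≡ 1 (mod 5).
  Combine with x ≡ 0 (mod 3): since gcd(5, 3) = 1, we get a unique residue mod 15.
    Write x = 1 + 5·t and substitute into x ≡ 0 (mod 3): 5·t ≡ 0 − 1 = -1 (mod 3).
    Reduce coefficients mod 3: 2·t ≡ 2 (mod 3).
    The inverse of 2 mod 3 is 2 (since 2·2 = 4 = 1·3 + 1), so t ≡ 2·2 = 4 ≡ 1 (mod 3).
    Then x = 1 + 5·1 = 6, valid modulo lcm(5, 3) = 15: x ≡ 6 (mod 15).
  Combine with x ≡ 6 (mod 11): since gcd(15, 11) = 1, we get a unique residue mod 165.
    Write x = 6 + 15·t and substitute into x ≡ 6 (mod 11): 15·t ≡ 6 − 6 = 0 (mod 11).
    Reduce coefficients mod 11: 4·t ≡ 0 (mod 11).
    The inverse of 4 mod 11 is 3 (since 4·3 = 12 = 1·11 + 1), so t ≡ 3·0 = 0 ≡ 0 (mod 11).
    Then x = 6 + 15·0 = 6, valid modulo lcm(15, 11) = 165: x ≡ 6 (mod 165).
Verify: 6 mod 5 = 1 ✓, 6 mod 3 = 0 ✓, 6 mod 11 = 6 ✓.

x ≡ 6 (mod 165).


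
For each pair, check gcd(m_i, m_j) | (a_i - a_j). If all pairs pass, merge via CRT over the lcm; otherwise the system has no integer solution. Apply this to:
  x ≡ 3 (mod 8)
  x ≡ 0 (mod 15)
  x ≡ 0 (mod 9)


Moduli 8, 15, 9 are not pairwise coprime, so CRT works modulo lcm(m_i) when all pairwise compatibility conditions hold.
Pairwise compatibility: gcd(m_i, m_j) must divide a_i - a_j for every pair.
Merge one congruence at a time:
  Start: x ≡ 3 (mod 8).
  Combine with x ≡ 0 (mod 15): gcd(8, 15) = 1; 0 - 3 = -3, which IS divisible by 1, so compatible.
    Write x = 3 + 8·t and substitute into x ≡ 0 (mod 15): 8·t ≡ 0 − 3 = -3 (mod 15).
    Reduce coefficients mod 15: 8·t ≡ 12 (mod 15).
    The inverse of 8 mod 15 is 2 (since 8·2 = 16 = 1·15 + 1), so t ≡ 2·12 = 24 ≡ 9 (mod 15).
    Then x = 3 + 8·9 = 75, valid modulo lcm(8, 15) = 120: x ≡ 75 (mod 120).
  Combine with x ≡ 0 (mod 9): gcd(120, 9) = 3; 0 - 75 = -75, which IS divisible by 3, so compatible.
    Write x = 75 + 120·t and substitute into x ≡ 0 (mod 9): 120·t ≡ 0 − 75 = -75 (mod 9).
    Divide the congruence (and modulus) by g = 3: 40·t ≡ -25 (mod 3).
    Reduce coefficients mod 3: 1·t ≡ 2 (mod 3).
    So t ≡ 2 (mod 3).
    Then x = 75 + 120·2 = 315, valid modulo lcm(120, 9) = 360: x ≡ 315 (mod 360).
Verify: 315 mod 8 = 3, 315 mod 15 = 0, 315 mod 9 = 0.

x ≡ 315 (mod 360).


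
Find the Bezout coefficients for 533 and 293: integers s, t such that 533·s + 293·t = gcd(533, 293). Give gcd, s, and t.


Euclidean algorithm on (533, 293) — divide until remainder is 0:
  533 = 1 · 293 + 240
  293 = 1 · 240 + 53
  240 = 4 · 53 + 28
  53 = 1 · 28 + 25
  28 = 1 · 25 + 3
  25 = 8 · 3 + 1
  3 = 3 · 1 + 0
gcd(533, 293) = 1.
Track Bezout coefficients alongside the remainders: start with r₀ = 533 = a·1 + b·0 (s = 1, t = 0) and r₁ = 293 = a·0 + b·1 (s = 0, t = 1); each new remainder r_{k+1} = r_{k-1} − q_k·r_k inherits s_{k+1} = s_{k-1} − q_k·s_k, t_{k+1} = t_{k-1} − q_k·t_k, so r_k = a·s_k + b·t_k at every step:
  q = 1: r = 240, s = 1 − 1·0 = 1, t = 0 − 1·1 = -1  (check: 533·1 + 293·(-1) = 240)
  q = 1: r = 53, s = 0 − 1·1 = -1, t = 1 − 1·(-1) = 2  (check: 533·(-1) + 293·2 = 53)
  q = 4: r = 28, s = 1 − 4·(-1) = 5, t = -1 − 4·2 = -9  (check: 533·5 + 293·(-9) = 28)
  q = 1: r = 25, s = -1 − 1·5 = -6, t = 2 − 1·(-9) = 11  (check: 533·(-6) + 293·11 = 25)
  q = 1: r = 3, s = 5 − 1·(-6) = 11, t = -9 − 1·11 = -20  (check: 533·11 + 293·(-20) = 3)
  q = 8: r = 1, s = -6 − 8·11 = -94, t = 11 − 8·(-20) = 171  (check: 533·(-94) + 293·171 = 1)
The row with r = 1 (the gcd) gives the Bezout coefficients s = -94, t = 171.
Result: 533 · (-94) + 293 · (171) = 1.

gcd(533, 293) = 1; s = -94, t = 171 (check: 533·(-94) + 293·171 = 1).


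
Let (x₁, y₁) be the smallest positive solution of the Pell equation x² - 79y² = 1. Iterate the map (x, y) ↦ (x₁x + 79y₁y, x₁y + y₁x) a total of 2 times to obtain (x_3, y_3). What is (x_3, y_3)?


Step 1: Find the fundamental solution (x₁, y₁) of x² - 79y² = 1.
  Expand √79 as a continued fraction. a₀ = ⌊√79⌋ = 8; iterate m_{k+1} = d_k·a_k − m_k, d_{k+1} = (79 − m_{k+1}²)/d_k, a_{k+1} = ⌊(a₀ + m_{k+1})/d_{k+1}⌋ (starting m₀ = 0, d₀ = 1), with convergents p_k = a_k·p_{k-1} + p_{k-2}, q_k = a_k·q_{k-1} + q_{k-2} (p₋₁ = 1, q₋₁ = 0):
  k = 0: a₀ = 8; p₀/q₀ = 8/1; p₀² − 79·q₀² = 64 − 79 = -15.
  k = 1: m = 8, d = 15, a = ⌊(8 + 8)/15⌋ = 1; p/q = (1·8 + 1)/(1·1 + 0) = 9/1; p² − 79·q² = 81 − 79 = 2.
  k = 2: m = 7, d = 2, a = ⌊(8 + 7)/2⌋ = 7; p/q = (7·9 + 8)/(7·1 + 1) = 71/8; p² − 79·q² = 5041 − 5056 = -15.
  k = 3: m = 7, d = 15, a = ⌊(8 + 7)/15⌋ = 1; p/q = (1·71 + 9)/(1·8 + 1) = 80/9; p² − 79·q² = 6400 − 6399 = 1.
  The first convergent with p² − 79·q² = 1 gives the fundamental solution (x₁, y₁) = (80, 9).
Step 2: Apply the recurrence (x_{n+1}, y_{n+1}) = (x₁x_n + 79y₁y_n, x₁y_n + y₁x_n) repeatedly.
  From (x_1, y_1) = (80, 9): x_2 = 80·80 + 79·9·9 = 12799; y_2 = 80·9 + 9·80 = 1440.
  From (x_2, y_2) = (12799, 1440): x_3 = 80·12799 + 79·9·1440 = 2047760; y_3 = 80·1440 + 9·12799 = 230391.
Step 3: Verify x_3² - 79·y_3² = 4193321017600 - 4193321017599 = 1 (should be 1). ✓

(x_1, y_1) = (80, 9); (x_3, y_3) = (2047760, 230391).


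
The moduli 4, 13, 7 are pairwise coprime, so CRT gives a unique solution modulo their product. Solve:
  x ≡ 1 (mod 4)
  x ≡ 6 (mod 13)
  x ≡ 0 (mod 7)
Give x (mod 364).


Moduli 4, 13, 7 are pairwise coprime; by CRT there is a unique solution modulo M = 4 · 13 · 7 = 364.
Solve pairwise, accumulating the modulus:
  Start with x ≡ 1 (mod 4).
  Combine with x ≡ 6 (mod 13): since gcd(4, 13) = 1, we get a unique residue mod 52.
    Write x = 1 + 4·t and substitute into x ≡ 6 (mod 13): 4·t ≡ 6 − 1 = 5 (mod 13).
    The inverse of 4 mod 13 is 10 (since 4·10 = 40 = 3·13 + 1), so t ≡ 10·5 = 50 ≡ 11 (mod 13).
    Then x = 1 + 4·11 = 45, valid modulo lcm(4, 13) = 52: x ≡ 45 (mod 52).
  Combine with x ≡ 0 (mod 7): since gcd(52, 7) = 1, we get a unique residue mod 364.
    Write x = 45 + 52·t and substitute into x ≡ 0 (mod 7): 52·t ≡ 0 − 45 = -45 (mod 7).
    Reduce coefficients mod 7: 3·t ≡ 4 (mod 7).
    The inverse of 3 mod 7 is 5 (since 3·5 = 15 = 2·7 + 1), so t ≡ 5·4 = 20 ≡ 6 (mod 7).
    Then x = 45 + 52·6 = 357, valid modulo lcm(52, 7) = 364: x ≡ 357 (mod 364).
Verify: 357 mod 4 = 1 ✓, 357 mod 13 = 6 ✓, 357 mod 7 = 0 ✓.

x ≡ 357 (mod 364).


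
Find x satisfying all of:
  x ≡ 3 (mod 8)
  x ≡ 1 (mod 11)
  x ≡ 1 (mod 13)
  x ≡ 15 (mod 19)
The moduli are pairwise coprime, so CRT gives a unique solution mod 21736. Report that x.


Product of moduli M = 8 · 11 · 13 · 19 = 21736.
Merge one congruence at a time:
  Start: x ≡ 3 (mod 8).
  Combine with x ≡ 1 (mod 11); new modulus lcm = 88.
    Write x = 3 + 8·t and substitute into x ≡ 1 (mod 11): 8·t ≡ 1 − 3 = -2 (mod 11).
    Reduce coefficients mod 11: 8·t ≡ 9 (mod 11).
    The inverse of 8 mod 11 is 7 (since 8·7 = 56 = 5·11 + 1), so t ≡ 7·9 = 63 ≡ 8 (mod 11).
    Then x = 3 + 8·8 = 67, valid modulo lcm(8, 11) = 88: x ≡ 67 (mod 88).
  Combine with x ≡ 1 (mod 13); new modulus lcm = 1144.
    Write x = 67 + 88·t and substitute into x ≡ 1 (mod 13): 88·t ≡ 1 − 67 = -66 (mod 13).
    Reduce coefficients mod 13: 10·t ≡ 12 (mod 13).
    The inverse of 10 mod 13 is 4 (since 10·4 = 40 = 3·13 + 1), so t ≡ 4·12 = 48 ≡ 9 (mod 13).
    Then x = 67 + 88·9 = 859, valid modulo lcm(88, 13) = 1144: x ≡ 859 (mod 1144).
  Combine with x ≡ 15 (mod 19); new modulus lcm = 21736.
    Write x = 859 + 1144·t and substitute into x ≡ 15 (mod 19): 1144·t ≡ 15 − 859 = -844 (mod 19).
    Reduce coefficients mod 19: 4·t ≡ 11 (mod 19).
    The inverse of 4 mod 19 is 5 (since 4·5 = 20 = 1·19 + 1), so t ≡ 5·11 = 55 ≡ 17 (mod 19).
    Then x = 859 + 1144·17 = 20307, valid modulo lcm(1144, 19) = 21736: x ≡ 20307 (mod 21736).
Verify against each original: 20307 mod 8 = 3, 20307 mod 11 = 1, 20307 mod 13 = 1, 20307 mod 19 = 15.

x ≡ 20307 (mod 21736).


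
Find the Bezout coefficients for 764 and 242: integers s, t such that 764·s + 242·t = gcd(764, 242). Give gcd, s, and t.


Euclidean algorithm on (764, 242) — divide until remainder is 0:
  764 = 3 · 242 + 38
  242 = 6 · 38 + 14
  38 = 2 · 14 + 10
  14 = 1 · 10 + 4
  10 = 2 · 4 + 2
  4 = 2 · 2 + 0
gcd(764, 242) = 2.
Track Bezout coefficients alongside the remainders: start with r₀ = 764 = a·1 + b·0 (s = 1, t = 0) and r₁ = 242 = a·0 + b·1 (s = 0, t = 1); each new remainder r_{k+1} = r_{k-1} − q_k·r_k inherits s_{k+1} = s_{k-1} − q_k·s_k, t_{k+1} = t_{k-1} − q_k·t_k, so r_k = a·s_k + b·t_k at every step:
  q = 3: r = 38, s = 1 − 3·0 = 1, t = 0 − 3·1 = -3  (check: 764·1 + 242·(-3) = 38)
  q = 6: r = 14, s = 0 − 6·1 = -6, t = 1 − 6·(-3) = 19  (check: 764·(-6) + 242·19 = 14)
  q = 2: r = 10, s = 1 − 2·(-6) = 13, t = -3 − 2·19 = -41  (check: 764·13 + 242·(-41) = 10)
  q = 1: r = 4, s = -6 − 1·13 = -19, t = 19 − 1·(-41) = 60  (check: 764·(-19) + 242·60 = 4)
  q = 2: r = 2, s = 13 − 2·(-19) = 51, t = -41 − 2·60 = -161  (check: 764·51 + 242·(-161) = 2)
The row with r = 2 (the gcd) gives the Bezout coefficients s = 51, t = -161.
Result: 764 · (51) + 242 · (-161) = 2.

gcd(764, 242) = 2; s = 51, t = -161 (check: 764·51 + 242·(-161) = 2).


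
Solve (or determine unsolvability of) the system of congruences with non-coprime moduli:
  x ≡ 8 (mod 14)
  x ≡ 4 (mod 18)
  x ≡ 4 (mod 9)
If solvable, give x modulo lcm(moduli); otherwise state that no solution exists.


Moduli 14, 18, 9 are not pairwise coprime, so CRT works modulo lcm(m_i) when all pairwise compatibility conditions hold.
Pairwise compatibility: gcd(m_i, m_j) must divide a_i - a_j for every pair.
Merge one congruence at a time:
  Start: x ≡ 8 (mod 14).
  Combine with x ≡ 4 (mod 18): gcd(14, 18) = 2; 4 - 8 = -4, which IS divisible by 2, so compatible.
    Write x = 8 + 14·t and substitute into x ≡ 4 (mod 18): 14·t ≡ 4 − 8 = -4 (mod 18).
    Divide the congruence (and modulus) by g = 2: 7·t ≡ -2 (mod 9).
    Reduce coefficients mod 9: 7·t ≡ 7 (mod 9).
    The inverse of 7 mod 9 is 4 (since 7·4 = 28 = 3·9 + 1), so t ≡ 4·7 = 28 ≡ 1 (mod 9).
    Then x = 8 + 14·1 = 22, valid modulo lcm(14, 18) = 126: x ≡ 22 (mod 126).
  Combine with x ≡ 4 (mod 9): gcd(126, 9) = 9; 4 - 22 = -18, which IS divisible by 9, so compatible.
    Write x = 22 + 126·t and substitute into x ≡ 4 (mod 9): 126·t ≡ 4 − 22 = -18 (mod 9).
    Divide the congruence (and modulus) by g = 9: 14·t ≡ -2 (mod 1).
    Modulo 1 every t works; take t = 0.
    Then x = 22 + 126·0 = 22, valid modulo lcm(126, 9) = 126: x ≡ 22 (mod 126).
Verify: 22 mod 14 = 8, 22 mod 18 = 4, 22 mod 9 = 4.

x ≡ 22 (mod 126).


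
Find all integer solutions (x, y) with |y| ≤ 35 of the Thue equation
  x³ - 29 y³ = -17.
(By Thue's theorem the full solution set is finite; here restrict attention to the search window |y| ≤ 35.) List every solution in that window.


The equation is x³ - 29y³ = -17. For fixed y, x³ = 29·y³ − 17, so a solution requires the RHS to be a perfect cube.
Strategy: iterate y from -35 to 35, compute RHS = 29·y³ − 17, and check whether it is a (positive or negative) perfect cube.
Check small values of y:
  y = 0: RHS = -17 is not a perfect cube.
  y = 1: RHS = 12 is not a perfect cube.
  y = -1: RHS = -46 is not a perfect cube.
  y = 2: RHS = 215 is not a perfect cube.
  y = -2: RHS = -249 is not a perfect cube.
  y = 3: RHS = 766 is not a perfect cube.
  y = -3: RHS = -800 is not a perfect cube.
Continuing the search up to |y| = 35 finds no solutions either.
No (x, y) in the scanned range satisfies the equation.

No integer solutions with |y| ≤ 35.


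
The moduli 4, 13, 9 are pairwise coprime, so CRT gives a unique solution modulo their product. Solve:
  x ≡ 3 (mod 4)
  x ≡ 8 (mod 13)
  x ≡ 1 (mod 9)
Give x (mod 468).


Moduli 4, 13, 9 are pairwise coprime; by CRT there is a unique solution modulo M = 4 · 13 · 9 = 468.
Solve pairwise, accumulating the modulus:
  Start with x ≡ 3 (mod 4).
  Combine with x ≡ 8 (mod 13): since gcd(4, 13) = 1, we get a unique residue mod 52.
    Write x = 3 + 4·t and substitute into x ≡ 8 (mod 13): 4·t ≡ 8 − 3 = 5 (mod 13).
    The inverse of 4 mod 13 is 10 (since 4·10 = 40 = 3·13 + 1), so t ≡ 10·5 = 50 ≡ 11 (mod 13).
    Then x = 3 + 4·11 = 47, valid modulo lcm(4, 13) = 52: x ≡ 47 (mod 52).
  Combine with x ≡ 1 (mod 9): since gcd(52, 9) = 1, we get a unique residue mod 468.
    Write x = 47 + 52·t and substitute into x ≡ 1 (mod 9): 52·t ≡ 1 − 47 = -46 (mod 9).
    Reduce coefficients mod 9: 7·t ≡ 8 (mod 9).
    The inverse of 7 mod 9 is 4 (since 7·4 = 28 = 3·9 + 1), so t ≡ 4·8 = 32 ≡ 5 (mod 9).
    Then x = 47 + 52·5 = 307, valid modulo lcm(52, 9) = 468: x ≡ 307 (mod 468).
Verify: 307 mod 4 = 3 ✓, 307 mod 13 = 8 ✓, 307 mod 9 = 1 ✓.

x ≡ 307 (mod 468).


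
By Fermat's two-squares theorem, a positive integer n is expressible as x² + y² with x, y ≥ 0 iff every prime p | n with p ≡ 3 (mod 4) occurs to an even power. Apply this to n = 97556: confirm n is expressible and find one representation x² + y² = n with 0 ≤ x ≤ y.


Step 1: Factor n = 97556 = 2^2 · 29^3.
Step 2: Check the mod-4 condition on each prime factor: 2 = 2 (special); 29 ≡ 1 (mod 4), exponent 3.
All primes ≡ 3 (mod 4) appear to even exponent (or don't appear), so by the two-squares theorem n IS expressible as a sum of two squares.
Step 3: Build a representation. Group n = k² · m with k = 2 and m = 29 · 29 · 29 = 24389 (a product of primes ≡ 1 (mod 4)); a representation of m scales to one of n via (k·x)² + (k·y)² = k²(x² + y²). Each prime p ≡ 1 (mod 4) is itself a sum of two squares; find a² by testing p − a² for a perfect square:
  29: 29 − 1² = 28, 29 − 2² = 25 = 5² ⇒ 29 = 2² + 5².
  Combine using the Brahmagupta–Fibonacci identity (a² + b²)(c² + d²) = (ac − bd)² + (ad + bc)² = (ac + bd)² + (ad − bc)²:
  29 · 29 = 841: from (2² + 5²)(2² + 5²), take (2·2 − 5·5, 2·5 + 5·2) = (4 − 25, 10 + 10) = (-21, 20); dropping signs (only squares matter) gives (21, 20); check 21² + 20² = 441 + 400 = 841 ✓.
  841 · 29 = 24389: from (21² + 20²)(2² + 5²), take (21·2 − 20·5, 21·5 + 20·2) = (42 − 100, 105 + 40) = (-58, 145); dropping signs (only squares matter) gives (58, 145); check 58² + 145² = 3364 + 21025 = 24389 ✓.
  Scale by k = 2: (2·58, 2·145) = (116, 290).
Step 4: Order so x ≤ y and verify: 116² + 290² = 13456 + 84100 = 97556 = n. ✓

n = 97556 = 116² + 290² (one valid representation with x ≤ y).


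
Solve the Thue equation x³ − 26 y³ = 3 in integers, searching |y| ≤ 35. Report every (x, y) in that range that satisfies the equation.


The equation is x³ - 26y³ = 3. For fixed y, x³ = 26·y³ + 3, so a solution requires the RHS to be a perfect cube.
Strategy: iterate y from -35 to 35, compute RHS = 26·y³ + 3, and check whether it is a (positive or negative) perfect cube.
Check small values of y:
  y = 0: RHS = 3 is not a perfect cube.
  y = 1: RHS = 29 is not a perfect cube.
  y = -1: RHS = -23 is not a perfect cube.
  y = 2: RHS = 211 is not a perfect cube.
  y = -2: RHS = -205 is not a perfect cube.
  y = 3: RHS = 705 is not a perfect cube.
  y = -3: RHS = -699 is not a perfect cube.
Continuing the search up to |y| = 35 finds no solutions either.
No (x, y) in the scanned range satisfies the equation.

No integer solutions with |y| ≤ 35.


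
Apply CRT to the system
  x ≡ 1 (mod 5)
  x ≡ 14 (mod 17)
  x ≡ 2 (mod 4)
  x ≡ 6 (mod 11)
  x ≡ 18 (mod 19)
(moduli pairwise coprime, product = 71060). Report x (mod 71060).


Product of moduli M = 5 · 17 · 4 · 11 · 19 = 71060.
Merge one congruence at a time:
  Start: x ≡ 1 (mod 5).
  Combine with x ≡ 14 (mod 17); new modulus lcm = 85.
    Write x = 1 + 5·t and substitute into x ≡ 14 (mod 17): 5·t ≡ 14 − 1 = 13 (mod 17).
    The inverse of 5 mod 17 is 7 (since 5·7 = 35 = 2·17 + 1), so t ≡ 7·13 = 91 ≡ 6 (mod 17).
    Then x = 1 + 5·6 = 31, valid modulo lcm(5, 17) = 85: x ≡ 31 (mod 85).
  Combine with x ≡ 2 (mod 4); new modulus lcm = 340.
    Write x = 31 + 85·t and substitute into x ≡ 2 (mod 4): 85·t ≡ 2 − 31 = -29 (mod 4).
    Reduce coefficients mod 4: 1·t ≡ 3 (mod 4).
    So t ≡ 3 (mod 4).
    Then x = 31 + 85·3 = 286, valid modulo lcm(85, 4) = 340: x ≡ 286 (mod 340).
  Combine with x ≡ 6 (mod 11); new modulus lcm = 3740.
    Write x = 286 + 340·t and substitute into x ≡ 6 (mod 11): 340·t ≡ 6 − 286 = -280 (mod 11).
    Reduce coefficients mod 11: 10·t ≡ 6 (mod 11).
    The inverse of 10 mod 11 is 10 (since 10·10 = 100 = 9·11 + 1), so t ≡ 10·6 = 60 ≡ 5 (mod 11).
    Then x = 286 + 340·5 = 1986, valid modulo lcm(340, 11) = 3740: x ≡ 1986 (mod 3740).
  Combine with x ≡ 18 (mod 19); new modulus lcm = 71060.
    Write x = 1986 + 3740·t and substitute into x ≡ 18 (mod 19): 3740·t ≡ 18 − 1986 = -1968 (mod 19).
    Reduce coefficients mod 19: 16·t ≡ 8 (mod 19).
    The inverse of 16 mod 19 is 6 (since 16·6 = 96 = 5·19 + 1), so t ≡ 6·8 = 48 ≡ 10 (mod 19).
    Then x = 1986 + 3740·10 = 39386, valid modulo lcm(3740, 19) = 71060: x ≡ 39386 (mod 71060).
Verify against each original: 39386 mod 5 = 1, 39386 mod 17 = 14, 39386 mod 4 = 2, 39386 mod 11 = 6, 39386 mod 19 = 18.

x ≡ 39386 (mod 71060).


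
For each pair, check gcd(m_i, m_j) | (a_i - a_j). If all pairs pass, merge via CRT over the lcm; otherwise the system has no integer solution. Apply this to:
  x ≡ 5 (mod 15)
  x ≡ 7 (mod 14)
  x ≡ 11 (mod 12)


Moduli 15, 14, 12 are not pairwise coprime, so CRT works modulo lcm(m_i) when all pairwise compatibility conditions hold.
Pairwise compatibility: gcd(m_i, m_j) must divide a_i - a_j for every pair.
Merge one congruence at a time:
  Start: x ≡ 5 (mod 15).
  Combine with x ≡ 7 (mod 14): gcd(15, 14) = 1; 7 - 5 = 2, which IS divisible by 1, so compatible.
    Write x = 5 + 15·t and substitute into x ≡ 7 (mod 14): 15·t ≡ 7 − 5 = 2 (mod 14).
    Reduce coefficients mod 14: 1·t ≡ 2 (mod 14).
    So t ≡ 2 (mod 14).
    Then x = 5 + 15·2 = 35, valid modulo lcm(15, 14) = 210: x ≡ 35 (mod 210).
  Combine with x ≡ 11 (mod 12): gcd(210, 12) = 6; 11 - 35 = -24, which IS divisible by 6, so compatible.
    Write x = 35 + 210·t and substitute into x ≡ 11 (mod 12): 210·t ≡ 11 − 35 = -24 (mod 12).
    Divide the congruence (and modulus) by g = 6: 35·t ≡ -4 (mod 2).
    Reduce coefficients mod 2: 1·t ≡ 0 (mod 2).
    So t ≡ 0 (mod 2).
    Then x = 35 + 210·0 = 35, valid modulo lcm(210, 12) = 420: x ≡ 35 (mod 420).
Verify: 35 mod 15 = 5, 35 mod 14 = 7, 35 mod 12 = 11.

x ≡ 35 (mod 420).


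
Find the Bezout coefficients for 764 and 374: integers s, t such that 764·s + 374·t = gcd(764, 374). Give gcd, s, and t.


Euclidean algorithm on (764, 374) — divide until remainder is 0:
  764 = 2 · 374 + 16
  374 = 23 · 16 + 6
  16 = 2 · 6 + 4
  6 = 1 · 4 + 2
  4 = 2 · 2 + 0
gcd(764, 374) = 2.
Track Bezout coefficients alongside the remainders: start with r₀ = 764 = a·1 + b·0 (s = 1, t = 0) and r₁ = 374 = a·0 + b·1 (s = 0, t = 1); each new remainder r_{k+1} = r_{k-1} − q_k·r_k inherits s_{k+1} = s_{k-1} − q_k·s_k, t_{k+1} = t_{k-1} − q_k·t_k, so r_k = a·s_k + b·t_k at every step:
  q = 2: r = 16, s = 1 − 2·0 = 1, t = 0 − 2·1 = -2  (check: 764·1 + 374·(-2) = 16)
  q = 23: r = 6, s = 0 − 23·1 = -23, t = 1 − 23·(-2) = 47  (check: 764·(-23) + 374·47 = 6)
  q = 2: r = 4, s = 1 − 2·(-23) = 47, t = -2 − 2·47 = -96  (check: 764·47 + 374·(-96) = 4)
  q = 1: r = 2, s = -23 − 1·47 = -70, t = 47 − 1·(-96) = 143  (check: 764·(-70) + 374·143 = 2)
The row with r = 2 (the gcd) gives the Bezout coefficients s = -70, t = 143.
Result: 764 · (-70) + 374 · (143) = 2.

gcd(764, 374) = 2; s = -70, t = 143 (check: 764·(-70) + 374·143 = 2).


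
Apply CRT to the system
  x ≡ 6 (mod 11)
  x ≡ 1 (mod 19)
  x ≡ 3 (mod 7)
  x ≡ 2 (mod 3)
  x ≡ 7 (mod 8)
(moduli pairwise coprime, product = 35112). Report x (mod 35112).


Product of moduli M = 11 · 19 · 7 · 3 · 8 = 35112.
Merge one congruence at a time:
  Start: x ≡ 6 (mod 11).
  Combine with x ≡ 1 (mod 19); new modulus lcm = 209.
    Write x = 6 + 11·t and substitute into x ≡ 1 (mod 19): 11·t ≡ 1 − 6 = -5 (mod 19).
    Reduce coefficients mod 19: 11·t ≡ 14 (mod 19).
    The inverse of 11 mod 19 is 7 (since 11·7 = 77 = 4·19 + 1), so t ≡ 7·14 = 98 ≡ 3 (mod 19).
    Then x = 6 + 11·3 = 39, valid modulo lcm(11, 19) = 209: x ≡ 39 (mod 209).
  Combine with x ≡ 3 (mod 7); new modulus lcm = 1463.
    Write x = 39 + 209·t and substitute into x ≡ 3 (mod 7): 209·t ≡ 3 − 39 = -36 (mod 7).
    Reduce coefficients mod 7: 6·t ≡ 6 (mod 7).
    The inverse of 6 mod 7 is 6 (since 6·6 = 36 = 5·7 + 1), so t ≡ 6·6 = 36 ≡ 1 (mod 7).
    Then x = 39 + 209·1 = 248, valid modulo lcm(209, 7) = 1463: x ≡ 248 (mod 1463).
  Combine with x ≡ 2 (mod 3); new modulus lcm = 4389.
    Write x = 248 + 1463·t and substitute into x ≡ 2 (mod 3): 1463·t ≡ 2 − 248 = -246 (mod 3).
    Reduce coefficients mod 3: 2·t ≡ 0 (mod 3).
    The inverse of 2 mod 3 is 2 (since 2·2 = 4 = 1·3 + 1), so t ≡ 2·0 = 0 ≡ 0 (mod 3).
    Then x = 248 + 1463·0 = 248, valid modulo lcm(1463, 3) = 4389: x ≡ 248 (mod 4389).
  Combine with x ≡ 7 (mod 8); new modulus lcm = 35112.
    Write x = 248 + 4389·t and substitute into x ≡ 7 (mod 8): 4389·t ≡ 7 − 248 = -241 (mod 8).
    Reduce coefficients mod 8: 5·t ≡ 7 (mod 8).
    The inverse of 5 mod 8 is 5 (since 5·5 = 25 = 3·8 + 1), so t ≡ 5·7 = 35 ≡ 3 (mod 8).
    Then x = 248 + 4389·3 = 13415, valid modulo lcm(4389, 8) = 35112: x ≡ 13415 (mod 35112).
Verify against each original: 13415 mod 11 = 6, 13415 mod 19 = 1, 13415 mod 7 = 3, 13415 mod 3 = 2, 13415 mod 8 = 7.

x ≡ 13415 (mod 35112).


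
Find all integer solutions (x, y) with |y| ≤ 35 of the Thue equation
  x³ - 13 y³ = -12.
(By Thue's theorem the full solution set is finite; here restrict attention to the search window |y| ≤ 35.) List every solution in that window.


The equation is x³ - 13y³ = -12. For fixed y, x³ = 13·y³ − 12, so a solution requires the RHS to be a perfect cube.
Strategy: iterate y from -35 to 35, compute RHS = 13·y³ − 12, and check whether it is a (positive or negative) perfect cube.
Check small values of y:
  y = 0: RHS = -12 is not a perfect cube.
  y = 1: RHS = 1 = (1)³ ⇒ x = 1 works.
  y = -1: RHS = -25 is not a perfect cube.
  y = 2: RHS = 92 is not a perfect cube.
  y = -2: RHS = -116 is not a perfect cube.
  y = 3: RHS = 339 is not a perfect cube.
  y = -3: RHS = -363 is not a perfect cube.
Continuing the search up to |y| = 35 finds no further solutions beyond those listed.
Collected solutions: (1, 1).

Solutions (with |y| ≤ 35): (1, 1).


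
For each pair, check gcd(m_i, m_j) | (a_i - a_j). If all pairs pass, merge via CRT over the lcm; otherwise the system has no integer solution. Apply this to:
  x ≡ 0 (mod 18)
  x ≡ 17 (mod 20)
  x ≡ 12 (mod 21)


Moduli 18, 20, 21 are not pairwise coprime, so CRT works modulo lcm(m_i) when all pairwise compatibility conditions hold.
Pairwise compatibility: gcd(m_i, m_j) must divide a_i - a_j for every pair.
Merge one congruence at a time:
  Start: x ≡ 0 (mod 18).
  Combine with x ≡ 17 (mod 20): gcd(18, 20) = 2, and 17 - 0 = 17 is NOT divisible by 2.
    ⇒ system is inconsistent (no integer solution).

No solution (the system is inconsistent).


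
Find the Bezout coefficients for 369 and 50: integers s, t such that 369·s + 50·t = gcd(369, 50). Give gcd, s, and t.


Euclidean algorithm on (369, 50) — divide until remainder is 0:
  369 = 7 · 50 + 19
  50 = 2 · 19 + 12
  19 = 1 · 12 + 7
  12 = 1 · 7 + 5
  7 = 1 · 5 + 2
  5 = 2 · 2 + 1
  2 = 2 · 1 + 0
gcd(369, 50) = 1.
Track Bezout coefficients alongside the remainders: start with r₀ = 369 = a·1 + b·0 (s = 1, t = 0) and r₁ = 50 = a·0 + b·1 (s = 0, t = 1); each new remainder r_{k+1} = r_{k-1} − q_k·r_k inherits s_{k+1} = s_{k-1} − q_k·s_k, t_{k+1} = t_{k-1} − q_k·t_k, so r_k = a·s_k + b·t_k at every step:
  q = 7: r = 19, s = 1 − 7·0 = 1, t = 0 − 7·1 = -7  (check: 369·1 + 50·(-7) = 19)
  q = 2: r = 12, s = 0 − 2·1 = -2, t = 1 − 2·(-7) = 15  (check: 369·(-2) + 50·15 = 12)
  q = 1: r = 7, s = 1 − 1·(-2) = 3, t = -7 − 1·15 = -22  (check: 369·3 + 50·(-22) = 7)
  q = 1: r = 5, s = -2 − 1·3 = -5, t = 15 − 1·(-22) = 37  (check: 369·(-5) + 50·37 = 5)
  q = 1: r = 2, s = 3 − 1·(-5) = 8, t = -22 − 1·37 = -59  (check: 369·8 + 50·(-59) = 2)
  q = 2: r = 1, s = -5 − 2·8 = -21, t = 37 − 2·(-59) = 155  (check: 369·(-21) + 50·155 = 1)
The row with r = 1 (the gcd) gives the Bezout coefficients s = -21, t = 155.
Result: 369 · (-21) + 50 · (155) = 1.

gcd(369, 50) = 1; s = -21, t = 155 (check: 369·(-21) + 50·155 = 1).


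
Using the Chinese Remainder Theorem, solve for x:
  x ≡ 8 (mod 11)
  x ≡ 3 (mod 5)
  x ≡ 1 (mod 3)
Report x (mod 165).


Moduli 11, 5, 3 are pairwise coprime; by CRT there is a unique solution modulo M = 11 · 5 · 3 = 165.
Solve pairwise, accumulating the modulus:
  Start with x ≡ 8 (mod 11).
  Combine with x ≡ 3 (mod 5): since gcd(11, 5) = 1, we get a unique residue mod 55.
    Write x = 8 + 11·t and substitute into x ≡ 3 (mod 5): 11·t ≡ 3 − 8 = -5 (mod 5).
    Reduce coefficients mod 5: 1·t ≡ 0 (mod 5).
    So t ≡ 0 (mod 5).
    Then x = 8 + 11·0 = 8, valid modulo lcm(11, 5) = 55: x ≡ 8 (mod 55).
  Combine with x ≡ 1 (mod 3): since gcd(55, 3) = 1, we get a unique residue mod 165.
    Write x = 8 + 55·t and substitute into x ≡ 1 (mod 3): 55·t ≡ 1 − 8 = -7 (mod 3).
    Reduce coefficients mod 3: 1·t ≡ 2 (mod 3).
    So t ≡ 2 (mod 3).
    Then x = 8 + 55·2 = 118, valid modulo lcm(55, 3) = 165: x ≡ 118 (mod 165).
Verify: 118 mod 11 = 8 ✓, 118 mod 5 = 3 ✓, 118 mod 3 = 1 ✓.

x ≡ 118 (mod 165).


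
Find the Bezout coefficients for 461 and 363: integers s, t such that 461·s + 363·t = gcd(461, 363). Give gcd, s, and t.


Euclidean algorithm on (461, 363) — divide until remainder is 0:
  461 = 1 · 363 + 98
  363 = 3 · 98 + 69
  98 = 1 · 69 + 29
  69 = 2 · 29 + 11
  29 = 2 · 11 + 7
  11 = 1 · 7 + 4
  7 = 1 · 4 + 3
  4 = 1 · 3 + 1
  3 = 3 · 1 + 0
gcd(461, 363) = 1.
Track Bezout coefficients alongside the remainders: start with r₀ = 461 = a·1 + b·0 (s = 1, t = 0) and r₁ = 363 = a·0 + b·1 (s = 0, t = 1); each new remainder r_{k+1} = r_{k-1} − q_k·r_k inherits s_{k+1} = s_{k-1} − q_k·s_k, t_{k+1} = t_{k-1} − q_k·t_k, so r_k = a·s_k + b·t_k at every step:
  q = 1: r = 98, s = 1 − 1·0 = 1, t = 0 − 1·1 = -1  (check: 461·1 + 363·(-1) = 98)
  q = 3: r = 69, s = 0 − 3·1 = -3, t = 1 − 3·(-1) = 4  (check: 461·(-3) + 363·4 = 69)
  q = 1: r = 29, s = 1 − 1·(-3) = 4, t = -1 − 1·4 = -5  (check: 461·4 + 363·(-5) = 29)
  q = 2: r = 11, s = -3 − 2·4 = -11, t = 4 − 2·(-5) = 14  (check: 461·(-11) + 363·14 = 11)
  q = 2: r = 7, s = 4 − 2·(-11) = 26, t = -5 − 2·14 = -33  (check: 461·26 + 363·(-33) = 7)
  q = 1: r = 4, s = -11 − 1·26 = -37, t = 14 − 1·(-33) = 47  (check: 461·(-37) + 363·47 = 4)
  q = 1: r = 3, s = 26 − 1·(-37) = 63, t = -33 − 1·47 = -80  (check: 461·63 + 363·(-80) = 3)
  q = 1: r = 1, s = -37 − 1·63 = -100, t = 47 − 1·(-80) = 127  (check: 461·(-100) + 363·127 = 1)
The row with r = 1 (the gcd) gives the Bezout coefficients s = -100, t = 127.
Result: 461 · (-100) + 363 · (127) = 1.

gcd(461, 363) = 1; s = -100, t = 127 (check: 461·(-100) + 363·127 = 1).
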